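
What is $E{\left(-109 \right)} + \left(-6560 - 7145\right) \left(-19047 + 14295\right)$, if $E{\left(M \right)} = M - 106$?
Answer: $65125945$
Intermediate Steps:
$E{\left(M \right)} = -106 + M$
$E{\left(-109 \right)} + \left(-6560 - 7145\right) \left(-19047 + 14295\right) = \left(-106 - 109\right) + \left(-6560 - 7145\right) \left(-19047 + 14295\right) = -215 - -65126160 = -215 + 65126160 = 65125945$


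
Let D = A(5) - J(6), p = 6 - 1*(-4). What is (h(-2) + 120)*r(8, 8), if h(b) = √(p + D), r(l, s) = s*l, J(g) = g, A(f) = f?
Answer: 7872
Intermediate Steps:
p = 10 (p = 6 + 4 = 10)
D = -1 (D = 5 - 1*6 = 5 - 6 = -1)
r(l, s) = l*s
h(b) = 3 (h(b) = √(10 - 1) = √9 = 3)
(h(-2) + 120)*r(8, 8) = (3 + 120)*(8*8) = 123*64 = 7872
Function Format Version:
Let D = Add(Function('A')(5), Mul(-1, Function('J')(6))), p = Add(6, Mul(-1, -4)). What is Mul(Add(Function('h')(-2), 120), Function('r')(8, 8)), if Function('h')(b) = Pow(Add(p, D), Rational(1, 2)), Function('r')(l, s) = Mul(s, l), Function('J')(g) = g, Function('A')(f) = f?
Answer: 7872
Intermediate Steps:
p = 10 (p = Add(6, 4) = 10)
D = -1 (D = Add(5, Mul(-1, 6)) = Add(5, -6) = -1)
Function('r')(l, s) = Mul(l, s)
Function('h')(b) = 3 (Function('h')(b) = Pow(Add(10, -1), Rational(1, 2)) = Pow(9, Rational(1, 2)) = 3)
Mul(Add(Function('h')(-2), 120), Function('r')(8, 8)) = Mul(Add(3, 120), Mul(8, 8)) = Mul(123, 64) = 7872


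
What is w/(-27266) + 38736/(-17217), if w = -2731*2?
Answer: -53452029/26079929 ≈ -2.0495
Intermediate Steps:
w = -5462
w/(-27266) + 38736/(-17217) = -5462/(-27266) + 38736/(-17217) = -5462*(-1/27266) + 38736*(-1/17217) = 2731/13633 - 4304/1913 = -53452029/26079929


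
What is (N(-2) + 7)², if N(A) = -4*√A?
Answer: 17 - 56*I*√2 ≈ 17.0 - 79.196*I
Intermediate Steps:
(N(-2) + 7)² = (-4*I*√2 + 7)² = (7 - 4*I*√2)²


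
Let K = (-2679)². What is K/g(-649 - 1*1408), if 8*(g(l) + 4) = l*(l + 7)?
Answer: 9569388/702803 ≈ 13.616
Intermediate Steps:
K = 7177041
g(l) = -4 + l*(7 + l)/8 (g(l) = -4 + (l*(l + 7))/8 = -4 + (l*(7 + l))/8 = -4 + l*(7 + l)/8)
K/g(-649 - 1*1408) = 7177041/(-4 + (-649 - 1*1408)²/8 + 7*(-649 - 1*1408)/8) = 7177041/(-4 + (-649 - 1408)²/8 + 7*(-649 - 1408)/8) = 7177041/(-4 + (⅛)*(-2057)² + (7/8)*(-2057)) = 7177041/(-4 + (⅛)*4231249 - 14399/8) = 7177041/(-4 + 4231249/8 - 14399/8) = 7177041/(2108409/4) = 7177041*(4/2108409) = 9569388/702803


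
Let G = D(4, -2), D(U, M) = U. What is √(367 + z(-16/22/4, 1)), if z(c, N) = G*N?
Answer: √371 ≈ 19.261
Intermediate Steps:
G = 4
z(c, N) = 4*N
√(367 + z(-16/22/4, 1)) = √(367 + 4*1) = √(367 + 4) = √371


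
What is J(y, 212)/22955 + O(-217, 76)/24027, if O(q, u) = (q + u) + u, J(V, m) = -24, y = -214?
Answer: -2068723/551539785 ≈ -0.0037508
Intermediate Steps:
O(q, u) = q + 2*u
J(y, 212)/22955 + O(-217, 76)/24027 = -24/22955 + (-217 + 2*76)/24027 = -24*1/22955 + (-217 + 152)*(1/24027) = -24/22955 - 65*1/24027 = -24/22955 - 65/24027 = -2068723/551539785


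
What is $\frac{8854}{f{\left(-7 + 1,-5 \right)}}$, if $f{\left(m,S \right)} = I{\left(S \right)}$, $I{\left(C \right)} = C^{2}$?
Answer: $\frac{8854}{25} \approx 354.16$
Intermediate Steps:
$f{\left(m,S \right)} = S^{2}$
$\frac{8854}{f{\left(-7 + 1,-5 \right)}} = \frac{8854}{\left(-5\right)^{2}} = \frac{8854}{25}$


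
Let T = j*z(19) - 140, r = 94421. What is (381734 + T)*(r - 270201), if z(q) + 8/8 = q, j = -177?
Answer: -66516558240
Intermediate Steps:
z(q) = -1 + q
T = -3326 (T = -177*(-1 + 19) - 140 = -177*18 - 140 = -3186 - 140 = -3326)
(381734 + T)*(r - 270201) = (381734 - 3326)*(94421 - 270201) = 378408*(-175780) = -66516558240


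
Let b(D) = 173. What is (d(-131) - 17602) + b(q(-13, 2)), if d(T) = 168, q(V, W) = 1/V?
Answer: -17261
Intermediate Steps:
(d(-131) - 17602) + b(q(-13, 2)) = (168 - 17602) + 173 = -17434 + 173 = -17261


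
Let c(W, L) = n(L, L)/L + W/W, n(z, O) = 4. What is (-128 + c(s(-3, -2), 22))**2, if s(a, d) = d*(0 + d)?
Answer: 1946025/121 ≈ 16083.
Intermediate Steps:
s(a, d) = d**2 (s(a, d) = d*d = d**2)
c(W, L) = 1 + 4/L (c(W, L) = 4/L + W/W = 4/L + 1 = 1 + 4/L)
(-128 + c(s(-3, -2), 22))**2 = (-128 + (4 + 22)/22)**2 = (-128 + (1/22)*26)**2 = (-128 + 13/11)**2 = (-1395/11)**2 = 1946025/121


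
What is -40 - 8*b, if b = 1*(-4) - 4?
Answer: 24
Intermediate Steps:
b = -8 (b = -4 - 4 = -8)
-40 - 8*b = -40 - 8*(-8) = -40 + 64 = 24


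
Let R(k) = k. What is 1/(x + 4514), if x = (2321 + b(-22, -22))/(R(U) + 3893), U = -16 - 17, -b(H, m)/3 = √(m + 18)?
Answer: 22421917820/101226019234119 + 7720*I/101226019234119 ≈ 0.0002215 + 7.6265e-11*I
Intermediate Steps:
b(H, m) = -3*√(18 + m) (b(H, m) = -3*√(m + 18) = -3*√(18 + m))
U = -33
x = 2321/3860 - 3*I/1930 (x = (2321 - 3*√(18 - 22))/(-33 + 3893) = (2321 - 6*I)/3860 = (2321 - 6*I)*(1/3860) = 2321/3860 - 3*I/1930 ≈ 0.6013 - 0.0015544*I)
1/(x + 4514) = 1/((2321/3860 - 3*I/1930) + 4514) = 1/(17426361/3860 - 3*I/1930) = 14899600*(17426361/3860 + 3*I/1930)/303678057702357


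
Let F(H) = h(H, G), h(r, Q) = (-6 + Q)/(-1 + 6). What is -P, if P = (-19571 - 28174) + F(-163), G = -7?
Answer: 238738/5 ≈ 47748.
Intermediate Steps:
h(r, Q) = -6/5 + Q/5 (h(r, Q) = (-6 + Q)/5 = (-6 + Q)*(⅕) = -6/5 + Q/5)
F(H) = -13/5 (F(H) = -6/5 + (⅕)*(-7) = -6/5 - 7/5 = -13/5)
P = -238738/5 (P = (-19571 - 28174) - 13/5 = -47745 - 13/5 = -238738/5 ≈ -47748.)
-P = -1*(-238738/5) = 238738/5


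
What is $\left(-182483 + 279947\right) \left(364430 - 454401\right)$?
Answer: $-8768933544$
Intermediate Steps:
$\left(-182483 + 279947\right) \left(364430 - 454401\right) = 97464 \left(-89971\right) = -8768933544$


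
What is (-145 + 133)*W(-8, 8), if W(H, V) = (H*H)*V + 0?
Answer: -6144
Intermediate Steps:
W(H, V) = V*H**2 (W(H, V) = H**2*V + 0 = V*H**2 + 0 = V*H**2)
(-145 + 133)*W(-8, 8) = (-145 + 133)*(8*(-8)**2) = -96*64 = -12*512 = -6144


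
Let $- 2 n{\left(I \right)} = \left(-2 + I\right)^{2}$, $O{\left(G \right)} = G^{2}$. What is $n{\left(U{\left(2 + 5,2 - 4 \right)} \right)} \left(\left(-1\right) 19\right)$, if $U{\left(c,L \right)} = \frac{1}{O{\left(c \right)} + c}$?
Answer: $\frac{234099}{6272} \approx 37.324$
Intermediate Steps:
$U{\left(c,L \right)} = \frac{1}{c + c^{2}}$ ($U{\left(c,L \right)} = \frac{1}{c^{2} + c} = \frac{1}{c + c^{2}}$)
$n{\left(I \right)} = - \frac{\left(-2 + I\right)^{2}}{2}$
$n{\left(U{\left(2 + 5,2 - 4 \right)} \right)} \left(\left(-1\right) 19\right) = - \frac{\left(-2 + \frac{1}{\left(2 + 5\right) \left(1 + \left(2 + 5\right)\right)}\right)^{2}}{2} \left(\left(-1\right) 19\right) = - \frac{\left(-2 + \frac{1}{7 \left(1 + 7\right)}\right)^{2}}{2} \left(-19\right) = - \frac{\left(-2 + \frac{1}{7 \cdot 8}\right)^{2}}{2} \left(-19\right) = - \frac{\left(-2 + \frac{1}{7} \cdot \frac{1}{8}\right)^{2}}{2} \left(-19\right) = - \frac{\left(-2 + \frac{1}{56}\right)^{2}}{2} \left(-19\right) = - \frac{\left(- \frac{111}{56}\right)^{2}}{2} \left(-19\right) = \left(- \frac{1}{2}\right) \frac{12321}{3136} \left(-19\right) = \left(- \frac{12321}{6272}\right) \left(-19\right) = \frac{234099}{6272}$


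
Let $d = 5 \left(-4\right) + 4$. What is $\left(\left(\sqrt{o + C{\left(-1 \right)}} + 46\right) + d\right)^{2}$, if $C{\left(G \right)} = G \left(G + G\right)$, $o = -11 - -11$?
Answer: $\left(30 + \sqrt{2}\right)^{2} \approx 986.85$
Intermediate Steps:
$o = 0$ ($o = -11 + 11 = 0$)
$C{\left(G \right)} = 2 G^{2}$ ($C{\left(G \right)} = G 2 G = 2 G^{2}$)
$d = -16$ ($d = -20 + 4 = -16$)
$\left(\left(\sqrt{o + C{\left(-1 \right)}} + 46\right) + d\right)^{2} = \left(\left(\sqrt{0 + 2 \left(-1\right)^{2}} + 46\right) - 16\right)^{2} = \left(\left(\sqrt{0 + 2 \cdot 1} + 46\right) - 16\right)^{2} = \left(\left(\sqrt{0 + 2} + 46\right) - 16\right)^{2} = \left(\left(\sqrt{2} + 46\right) - 16\right)^{2} = \left(\left(46 + \sqrt{2}\right) - 16\right)^{2} = \left(30 + \sqrt{2}\right)^{2}$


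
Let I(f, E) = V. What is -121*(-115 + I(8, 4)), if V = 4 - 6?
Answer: 14157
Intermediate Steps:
V = -2
I(f, E) = -2
-121*(-115 + I(8, 4)) = -121*(-115 - 2) = -121*(-117) = 14157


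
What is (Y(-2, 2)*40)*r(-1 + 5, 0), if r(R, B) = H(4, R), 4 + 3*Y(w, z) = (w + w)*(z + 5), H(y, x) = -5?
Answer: 6400/3 ≈ 2133.3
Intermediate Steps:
Y(w, z) = -4/3 + 2*w*(5 + z)/3 (Y(w, z) = -4/3 + ((w + w)*(z + 5))/3 = -4/3 + ((2*w)*(5 + z))/3 = -4/3 + (2*w*(5 + z))/3 = -4/3 + 2*w*(5 + z)/3)
r(R, B) = -5
(Y(-2, 2)*40)*r(-1 + 5, 0) = ((-4/3 + (10/3)*(-2) + (⅔)*(-2)*2)*40)*(-5) = ((-4/3 - 20/3 - 8/3)*40)*(-5) = -32/3*40*(-5) = -1280/3*(-5) = 6400/3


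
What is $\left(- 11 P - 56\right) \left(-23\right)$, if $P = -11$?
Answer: $-1495$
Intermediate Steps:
$\left(- 11 P - 56\right) \left(-23\right) = \left(\left(-11\right) \left(-11\right) - 56\right) \left(-23\right) = \left(121 - 56\right) \left(-23\right) = 65 \left(-23\right) = -1495$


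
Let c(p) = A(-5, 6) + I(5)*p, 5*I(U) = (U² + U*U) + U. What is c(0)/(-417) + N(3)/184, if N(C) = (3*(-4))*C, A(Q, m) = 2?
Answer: -3845/19182 ≈ -0.20045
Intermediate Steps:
I(U) = U/5 + 2*U²/5 (I(U) = ((U² + U*U) + U)/5 = ((U² + U²) + U)/5 = (2*U² + U)/5 = (U + 2*U²)/5 = U/5 + 2*U²/5)
c(p) = 2 + 11*p (c(p) = 2 + ((⅕)*5*(1 + 2*5))*p = 2 + ((⅕)*5*(1 + 10))*p = 2 + ((⅕)*5*11)*p = 2 + 11*p)
N(C) = -12*C
c(0)/(-417) + N(3)/184 = (2 + 11*0)/(-417) - 12*3/184 = (2 + 0)*(-1/417) - 36*1/184 = 2*(-1/417) - 9/46 = -2/417 - 9/46 = -3845/19182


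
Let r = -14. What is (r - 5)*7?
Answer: -133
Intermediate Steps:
(r - 5)*7 = (-14 - 5)*7 = -19*7 = -133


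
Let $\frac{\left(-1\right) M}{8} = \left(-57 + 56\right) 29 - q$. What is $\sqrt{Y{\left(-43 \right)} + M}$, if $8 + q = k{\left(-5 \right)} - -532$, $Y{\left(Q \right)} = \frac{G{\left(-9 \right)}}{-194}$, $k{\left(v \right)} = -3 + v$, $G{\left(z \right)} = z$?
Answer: $\frac{\sqrt{164094706}}{194} \approx 66.031$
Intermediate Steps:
$Y{\left(Q \right)} = \frac{9}{194}$ ($Y{\left(Q \right)} = - \frac{9}{-194} = \left(-9\right) \left(- \frac{1}{194}\right) = \frac{9}{194}$)
$q = 516$ ($q = -8 - -524 = -8 + \left(-8 + 532\right) = -8 + 524 = 516$)
$M = 4360$ ($M = - 8 \left(\left(-57 + 56\right) 29 - 516\right) = - 8 \left(\left(-1\right) 29 - 516\right) = - 8 \left(-29 - 516\right) = \left(-8\right) \left(-545\right) = 4360$)
$\sqrt{Y{\left(-43 \right)} + M} = \sqrt{\frac{9}{194} + 4360} = \sqrt{\frac{845849}{194}} = \frac{\sqrt{164094706}}{194}$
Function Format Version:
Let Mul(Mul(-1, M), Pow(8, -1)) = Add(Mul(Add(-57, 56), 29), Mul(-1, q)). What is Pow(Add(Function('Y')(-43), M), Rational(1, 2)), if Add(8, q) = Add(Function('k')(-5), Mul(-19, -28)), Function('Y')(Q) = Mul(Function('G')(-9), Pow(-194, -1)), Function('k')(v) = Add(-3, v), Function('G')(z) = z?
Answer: Mul(Rational(1, 194), Pow(164094706, Rational(1, 2))) ≈ 66.031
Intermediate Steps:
Function('Y')(Q) = Rational(9, 194) (Function('Y')(Q) = Mul(-9, Pow(-194, -1)) = Mul(-9, Rational(-1, 194)) = Rational(9, 194))
q = 516 (q = Add(-8, Add(Add(-3, -5), Mul(-19, -28))) = Add(-8, Add(-8, 532)) = Add(-8, 524) = 516)
M = 4360 (M = Mul(-8, Add(Mul(Add(-57, 56), 29), Mul(-1, 516))) = Mul(-8, Add(Mul(-1, 29), -516)) = Mul(-8, Add(-29, -516)) = Mul(-8, -545) = 4360)
Pow(Add(Function('Y')(-43), M), Rational(1, 2)) = Pow(Add(Rational(9, 194), 4360), Rational(1, 2)) = Pow(Rational(845849, 194), Rational(1, 2)) = Mul(Rational(1, 194), Pow(164094706, Rational(1, 2)))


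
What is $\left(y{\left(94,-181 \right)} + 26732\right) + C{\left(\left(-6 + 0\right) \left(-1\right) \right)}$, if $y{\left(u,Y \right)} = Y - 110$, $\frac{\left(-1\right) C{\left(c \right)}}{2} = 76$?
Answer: $26289$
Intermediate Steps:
$C{\left(c \right)} = -152$ ($C{\left(c \right)} = \left(-2\right) 76 = -152$)
$y{\left(u,Y \right)} = -110 + Y$
$\left(y{\left(94,-181 \right)} + 26732\right) + C{\left(\left(-6 + 0\right) \left(-1\right) \right)} = \left(\left(-110 - 181\right) + 26732\right) - 152 = \left(-291 + 26732\right) - 152 = 26441 - 152 = 26289$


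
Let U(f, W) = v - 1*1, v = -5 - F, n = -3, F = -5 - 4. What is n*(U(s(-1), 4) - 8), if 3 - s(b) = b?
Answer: 15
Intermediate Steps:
F = -9
s(b) = 3 - b
v = 4 (v = -5 - 1*(-9) = -5 + 9 = 4)
U(f, W) = 3 (U(f, W) = 4 - 1*1 = 4 - 1 = 3)
n*(U(s(-1), 4) - 8) = -3*(3 - 8) = -3*(-5) = 15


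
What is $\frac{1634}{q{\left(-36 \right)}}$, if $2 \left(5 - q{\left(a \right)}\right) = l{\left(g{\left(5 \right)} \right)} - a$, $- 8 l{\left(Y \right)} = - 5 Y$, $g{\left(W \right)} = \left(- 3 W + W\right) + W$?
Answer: $- \frac{26144}{183} \approx -142.86$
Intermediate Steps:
$g{\left(W \right)} = - W$ ($g{\left(W \right)} = - 2 W + W = - W$)
$l{\left(Y \right)} = \frac{5 Y}{8}$ ($l{\left(Y \right)} = - \frac{\left(-5\right) Y}{8} = \frac{5 Y}{8}$)
$q{\left(a \right)} = \frac{105}{16} + \frac{a}{2}$ ($q{\left(a \right)} = 5 - \frac{\frac{5 \left(\left(-1\right) 5\right)}{8} - a}{2} = 5 - \frac{\frac{5}{8} \left(-5\right) - a}{2} = 5 - \frac{- \frac{25}{8} - a}{2} = 5 + \left(\frac{25}{16} + \frac{a}{2}\right) = \frac{105}{16} + \frac{a}{2}$)
$\frac{1634}{q{\left(-36 \right)}} = \frac{1634}{\frac{105}{16} + \frac{1}{2} \left(-36\right)} = \frac{1634}{\frac{105}{16} - 18} = \frac{1634}{- \frac{183}{16}} = 1634 \left(- \frac{16}{183}\right) = - \frac{26144}{183}$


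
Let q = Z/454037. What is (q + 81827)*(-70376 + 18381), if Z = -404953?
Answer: -1931722433188770/454037 ≈ -4.2545e+9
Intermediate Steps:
q = -404953/454037 ≈ -0.89189
(q + 81827)*(-70376 + 18381) = (-404953/454037 + 81827)*(-70376 + 18381) = (37152080646/454037)*(-51995) = -1931722433188770/454037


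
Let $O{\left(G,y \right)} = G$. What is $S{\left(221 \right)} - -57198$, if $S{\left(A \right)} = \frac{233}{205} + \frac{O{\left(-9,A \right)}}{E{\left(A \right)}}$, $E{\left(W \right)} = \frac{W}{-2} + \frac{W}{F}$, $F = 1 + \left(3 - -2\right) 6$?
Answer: $\frac{75150913997}{1313845} \approx 57199.0$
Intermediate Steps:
$F = 31$ ($F = 1 + \left(3 + 2\right) 6 = 1 + 5 \cdot 6 = 1 + 30 = 31$)
$E{\left(W \right)} = - \frac{29 W}{62}$ ($E{\left(W \right)} = \frac{W}{-2} + \frac{W}{31} = W \left(- \frac{1}{2}\right) + W \frac{1}{31} = - \frac{W}{2} + \frac{W}{31} = - \frac{29 W}{62}$)
$S{\left(A \right)} = \frac{233}{205} + \frac{558}{29 A}$ ($S{\left(A \right)} = \frac{233}{205} - \frac{9}{\left(- \frac{29}{62}\right) A} = 233 \cdot \frac{1}{205} - 9 \left(- \frac{62}{29 A}\right) = \frac{233}{205} + \frac{558}{29 A}$)
$S{\left(221 \right)} - -57198 = \frac{114390 + 6757 \cdot 221}{5945 \cdot 221} - -57198 = \frac{1}{5945} \cdot \frac{1}{221} \left(114390 + 1493297\right) + 57198 = \frac{1}{5945} \cdot \frac{1}{221} \cdot 1607687 + 57198 = \frac{1607687}{1313845} + 57198 = \frac{75150913997}{1313845}$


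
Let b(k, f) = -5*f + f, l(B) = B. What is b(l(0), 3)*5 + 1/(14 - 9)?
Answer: -299/5 ≈ -59.800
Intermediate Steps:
b(k, f) = -4*f
b(l(0), 3)*5 + 1/(14 - 9) = -4*3*5 + 1/(14 - 9) = -12*5 + 1/5 = -60 + ⅕ = -299/5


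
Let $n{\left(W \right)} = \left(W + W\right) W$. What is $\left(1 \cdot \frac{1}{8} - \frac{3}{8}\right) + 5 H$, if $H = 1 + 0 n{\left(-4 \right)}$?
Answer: $\frac{19}{4} \approx 4.75$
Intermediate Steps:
$n{\left(W \right)} = 2 W^{2}$ ($n{\left(W \right)} = 2 W W = 2 W^{2}$)
$H = 1$ ($H = 1 + 0 \cdot 2 \left(-4\right)^{2} = 1 + 0 \cdot 2 \cdot 16 = 1 + 0 \cdot 32 = 1 + 0 = 1$)
$\left(1 \cdot \frac{1}{8} - \frac{3}{8}\right) + 5 H = \left(1 \cdot \frac{1}{8} - \frac{3}{8}\right) + 5 \cdot 1 = \left(1 \cdot \frac{1}{8} - \frac{3}{8}\right) + 5 = \left(\frac{1}{8} - \frac{3}{8}\right) + 5 = - \frac{1}{4} + 5 = \frac{19}{4}$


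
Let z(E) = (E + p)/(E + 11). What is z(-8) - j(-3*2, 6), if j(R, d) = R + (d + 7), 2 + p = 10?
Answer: -7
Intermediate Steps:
p = 8 (p = -2 + 10 = 8)
j(R, d) = 7 + R + d (j(R, d) = R + (7 + d) = 7 + R + d)
z(E) = (8 + E)/(11 + E) (z(E) = (E + 8)/(E + 11) = (8 + E)/(11 + E))
z(-8) - j(-3*2, 6) = (8 - 8)/(11 - 8) - (7 - 3*2 + 6) = 0/3 - (7 - 6 + 6) = (⅓)*0 - 1*7 = 0 - 7 = -7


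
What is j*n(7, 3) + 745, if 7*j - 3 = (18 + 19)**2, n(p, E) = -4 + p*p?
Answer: 9565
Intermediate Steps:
n(p, E) = -4 + p**2
j = 196 (j = 3/7 + (18 + 19)**2/7 = 3/7 + (1/7)*37**2 = 3/7 + (1/7)*1369 = 3/7 + 1369/7 = 196)
j*n(7, 3) + 745 = 196*(-4 + 7**2) + 745 = 196*(-4 + 49) + 745 = 196*45 + 745 = 8820 + 745 = 9565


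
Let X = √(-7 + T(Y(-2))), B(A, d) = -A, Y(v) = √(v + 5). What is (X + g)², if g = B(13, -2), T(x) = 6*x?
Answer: (13 - √(-7 + 6*√3))² ≈ 124.51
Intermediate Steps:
Y(v) = √(5 + v)
X = √(-7 + 6*√3) (X = √(-7 + 6*√(5 - 2)) = √(-7 + 6*√3) ≈ 1.8418)
g = -13 (g = -1*13 = -13)
(X + g)² = (√(-7 + 6*√3) - 13)² = (-13 + √(-7 + 6*√3))²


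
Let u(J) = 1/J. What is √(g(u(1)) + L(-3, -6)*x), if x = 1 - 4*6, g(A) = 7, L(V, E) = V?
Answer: 2*√19 ≈ 8.7178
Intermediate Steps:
x = -23 (x = 1 - 24 = -23)
√(g(u(1)) + L(-3, -6)*x) = √(7 - 3*(-23)) = √(7 + 69) = √76 = 2*√19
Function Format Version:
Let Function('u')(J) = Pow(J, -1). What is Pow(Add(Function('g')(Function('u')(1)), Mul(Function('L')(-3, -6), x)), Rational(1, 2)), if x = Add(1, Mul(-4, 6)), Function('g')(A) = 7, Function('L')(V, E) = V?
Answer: Mul(2, Pow(19, Rational(1, 2))) ≈ 8.7178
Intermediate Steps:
x = -23 (x = Add(1, -24) = -23)
Pow(Add(Function('g')(Function('u')(1)), Mul(Function('L')(-3, -6), x)), Rational(1, 2)) = Pow(Add(7, Mul(-3, -23)), Rational(1, 2)) = Pow(Add(7, 69), Rational(1, 2)) = Pow(76, Rational(1, 2)) = Mul(2, Pow(19, Rational(1, 2)))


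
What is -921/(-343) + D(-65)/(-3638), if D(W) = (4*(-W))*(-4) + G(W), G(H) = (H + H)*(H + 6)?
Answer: 31662/36701 ≈ 0.86270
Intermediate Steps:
G(H) = 2*H*(6 + H) (G(H) = (2*H)*(6 + H) = 2*H*(6 + H))
D(W) = 16*W + 2*W*(6 + W) (D(W) = (4*(-W))*(-4) + 2*W*(6 + W) = -4*W*(-4) + 2*W*(6 + W) = 16*W + 2*W*(6 + W))
-921/(-343) + D(-65)/(-3638) = -921/(-343) + (2*(-65)*(14 - 65))/(-3638) = -921*(-1/343) + (2*(-65)*(-51))*(-1/3638) = 921/343 + 6630*(-1/3638) = 921/343 - 195/107 = 31662/36701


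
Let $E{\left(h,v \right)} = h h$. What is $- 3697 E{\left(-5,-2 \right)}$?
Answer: $-92425$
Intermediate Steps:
$E{\left(h,v \right)} = h^{2}$
$- 3697 E{\left(-5,-2 \right)} = - 3697 \left(-5\right)^{2} = \left(-3697\right) 25 = -92425$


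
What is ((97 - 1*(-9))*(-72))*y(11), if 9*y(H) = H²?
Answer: -102608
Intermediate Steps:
y(H) = H²/9
((97 - 1*(-9))*(-72))*y(11) = ((97 - 1*(-9))*(-72))*((⅑)*11²) = ((97 + 9)*(-72))*((⅑)*121) = (106*(-72))*(121/9) = -7632*121/9 = -102608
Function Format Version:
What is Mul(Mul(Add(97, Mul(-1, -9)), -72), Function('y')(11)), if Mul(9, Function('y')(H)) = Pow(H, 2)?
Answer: -102608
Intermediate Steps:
Function('y')(H) = Mul(Rational(1, 9), Pow(H, 2))
Mul(Mul(Add(97, Mul(-1, -9)), -72), Function('y')(11)) = Mul(Mul(Add(97, Mul(-1, -9)), -72), Mul(Rational(1, 9), Pow(11, 2))) = Mul(Mul(Add(97, 9), -72), Mul(Rational(1, 9), 121)) = Mul(Mul(106, -72), Rational(121, 9)) = Mul(-7632, Rational(121, 9)) = -102608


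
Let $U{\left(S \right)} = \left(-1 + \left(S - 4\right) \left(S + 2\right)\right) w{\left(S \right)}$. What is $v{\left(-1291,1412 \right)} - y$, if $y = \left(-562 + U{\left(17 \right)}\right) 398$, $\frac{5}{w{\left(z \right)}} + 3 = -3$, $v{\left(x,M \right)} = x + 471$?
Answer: $304446$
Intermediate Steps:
$v{\left(x,M \right)} = 471 + x$
$w{\left(z \right)} = - \frac{5}{6}$ ($w{\left(z \right)} = \frac{5}{-3 - 3} = \frac{5}{-6} = 5 \left(- \frac{1}{6}\right) = - \frac{5}{6}$)
$U{\left(S \right)} = \frac{5}{6} - \frac{5 \left(-4 + S\right) \left(2 + S\right)}{6}$ ($U{\left(S \right)} = \left(-1 + \left(S - 4\right) \left(S + 2\right)\right) \left(- \frac{5}{6}\right) = \left(-1 + \left(-4 + S\right) \left(2 + S\right)\right) \left(- \frac{5}{6}\right) = \frac{5}{6} - \frac{5 \left(-4 + S\right) \left(2 + S\right)}{6}$)
$y = -305266$ ($y = \left(-562 + \left(\frac{15}{2} - \frac{5 \cdot 17^{2}}{6} + \frac{5}{3} \cdot 17\right)\right) 398 = \left(-562 + \left(\frac{15}{2} - \frac{1445}{6} + \frac{85}{3}\right)\right) 398 = \left(-562 - 205\right) 398 = \left(-767\right) 398 = -305266$)
$v{\left(-1291,1412 \right)} - y = \left(471 - 1291\right) - -305266 = -820 + 305266 = 304446$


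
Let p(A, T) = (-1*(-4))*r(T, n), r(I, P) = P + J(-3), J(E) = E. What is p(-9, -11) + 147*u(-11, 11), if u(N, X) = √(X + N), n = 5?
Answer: 8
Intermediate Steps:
r(I, P) = -3 + P (r(I, P) = P - 3 = -3 + P)
u(N, X) = √(N + X)
p(A, T) = 8 (p(A, T) = (-1*(-4))*(-3 + 5) = 4*2 = 8)
p(-9, -11) + 147*u(-11, 11) = 8 + 147*√(-11 + 11) = 8 + 147*√0 = 8 + 147*0 = 8 + 0 = 8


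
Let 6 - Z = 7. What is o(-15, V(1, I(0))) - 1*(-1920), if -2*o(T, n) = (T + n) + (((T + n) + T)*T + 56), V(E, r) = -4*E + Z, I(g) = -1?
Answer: 3279/2 ≈ 1639.5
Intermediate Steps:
Z = -1 (Z = 6 - 1*7 = 6 - 7 = -1)
V(E, r) = -1 - 4*E (V(E, r) = -4*E - 1 = -1 - 4*E)
o(T, n) = -28 - T/2 - n/2 - T*(n + 2*T)/2 (o(T, n) = -((T + n) + (((T + n) + T)*T + 56))/2 = -((T + n) + ((n + 2*T)*T + 56))/2 = -((T + n) + (T*(n + 2*T) + 56))/2 = -((T + n) + (56 + T*(n + 2*T)))/2 = -(56 + T + n + T*(n + 2*T))/2 = -28 - T/2 - n/2 - T*(n + 2*T)/2)
o(-15, V(1, I(0))) - 1*(-1920) = (-28 - 1*(-15)**2 - 1/2*(-15) - (-1 - 4*1)/2 - 1/2*(-15)*(-1 - 4*1)) - 1*(-1920) = (-28 - 1*225 + 15/2 - (-1 - 4)/2 - 1/2*(-15)*(-1 - 4)) + 1920 = (-28 - 225 + 15/2 - 1/2*(-5) - 1/2*(-15)*(-5)) + 1920 = (-28 - 225 + 15/2 + 5/2 - 75/2) + 1920 = -561/2 + 1920 = 3279/2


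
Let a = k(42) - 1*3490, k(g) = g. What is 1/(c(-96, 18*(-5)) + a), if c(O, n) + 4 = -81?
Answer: -1/3533 ≈ -0.00028305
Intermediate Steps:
c(O, n) = -85 (c(O, n) = -4 - 81 = -85)
a = -3448 (a = 42 - 1*3490 = 42 - 3490 = -3448)
1/(c(-96, 18*(-5)) + a) = 1/(-85 - 3448) = 1/(-3533) = -1/3533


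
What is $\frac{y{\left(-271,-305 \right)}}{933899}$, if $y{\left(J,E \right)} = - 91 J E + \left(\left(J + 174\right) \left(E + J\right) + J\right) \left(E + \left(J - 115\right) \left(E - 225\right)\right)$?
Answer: $\frac{11350372670}{933899} \approx 12154.0$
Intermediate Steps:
$y{\left(J,E \right)} = \left(E + \left(-225 + E\right) \left(-115 + J\right)\right) \left(J + \left(174 + J\right) \left(E + J\right)\right) - 91 E J$ ($y{\left(J,E \right)} = - 91 E J + \left(\left(174 + J\right) \left(E + J\right) + J\right) \left(E + \left(-115 + J\right) \left(-225 + E\right)\right) = - 91 E J + \left(J + \left(174 + J\right) \left(E + J\right)\right) \left(E + \left(-225 + E\right) \left(-115 + J\right)\right) = - 91 E J + \left(E + \left(-225 + E\right) \left(-115 + J\right)\right) \left(J + \left(174 + J\right) \left(E + J\right)\right) = \left(E + \left(-225 + E\right) \left(-115 + J\right)\right) \left(J + \left(174 + J\right) \left(E + J\right)\right) - 91 E J$)
$\frac{y{\left(-271,-305 \right)}}{933899} = \frac{- 19836 \left(-305\right)^{2} - 13500 \left(-271\right)^{2} - 225 \left(-271\right)^{3} + 4502250 \left(-305\right) + 4528125 \left(-271\right) - 305 \left(-271\right)^{3} + \left(-305\right)^{2} \left(-271\right)^{2} - \left(-10161380\right) \left(-271\right) - - 50020 \left(-271\right)^{2} + 60 \left(-271\right) \left(-305\right)^{2}}{933899} = \left(\left(-19836\right) 93025 - 991453500 - -4478064975 - 1373186250 - 1227121875 - -6070265855 + 93025 \cdot 73441 - 2753733980 - \left(-50020\right) 73441 + 60 \left(-271\right) 93025\right) \frac{1}{933899} = \left(-1845243900 - 991453500 + 4478064975 - 1373186250 - 1227121875 + 6070265855 + 6831849025 - 2753733980 + 3673518820 - 1512586500\right) \frac{1}{933899} = 11350372670 \cdot \frac{1}{933899} = \frac{11350372670}{933899}$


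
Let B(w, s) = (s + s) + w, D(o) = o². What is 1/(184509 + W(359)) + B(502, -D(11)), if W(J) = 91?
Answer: 47996001/184600 ≈ 260.00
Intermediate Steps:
B(w, s) = w + 2*s (B(w, s) = 2*s + w = w + 2*s)
1/(184509 + W(359)) + B(502, -D(11)) = 1/(184509 + 91) + (502 + 2*(-1*11²)) = 1/184600 + (502 + 2*(-1*121)) = 1/184600 + (502 + 2*(-121)) = 1/184600 + (502 - 242) = 1/184600 + 260 = 47996001/184600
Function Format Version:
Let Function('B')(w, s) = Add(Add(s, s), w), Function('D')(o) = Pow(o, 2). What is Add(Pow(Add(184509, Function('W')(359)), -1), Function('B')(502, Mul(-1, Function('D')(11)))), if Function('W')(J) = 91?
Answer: Rational(47996001, 184600) ≈ 260.00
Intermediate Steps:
Function('B')(w, s) = Add(w, Mul(2, s)) (Function('B')(w, s) = Add(Mul(2, s), w) = Add(w, Mul(2, s)))
Add(Pow(Add(184509, Function('W')(359)), -1), Function('B')(502, Mul(-1, Function('D')(11)))) = Add(Pow(Add(184509, 91), -1), Add(502, Mul(2, Mul(-1, Pow(11, 2))))) = Add(Pow(184600, -1), Add(502, Mul(2, Mul(-1, 121)))) = Add(Rational(1, 184600), Add(502, Mul(2, -121))) = Add(Rational(1, 184600), Add(502, -242)) = Add(Rational(1, 184600), 260) = Rational(47996001, 184600)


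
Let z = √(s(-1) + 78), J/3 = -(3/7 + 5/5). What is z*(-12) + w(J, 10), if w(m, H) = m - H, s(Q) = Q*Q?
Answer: -100/7 - 12*√79 ≈ -120.94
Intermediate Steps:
s(Q) = Q²
J = -30/7 (J = 3*(-(3/7 + 5/5)) = 3*(-(3*(⅐) + 5*(⅕))) = 3*(-(3/7 + 1)) = 3*(-1*10/7) = 3*(-10/7) = -30/7 ≈ -4.2857)
z = √79 (z = √((-1)² + 78) = √(1 + 78) = √79 ≈ 8.8882)
z*(-12) + w(J, 10) = √79*(-12) + (-30/7 - 1*10) = -12*√79 + (-30/7 - 10) = -12*√79 - 100/7 = -100/7 - 12*√79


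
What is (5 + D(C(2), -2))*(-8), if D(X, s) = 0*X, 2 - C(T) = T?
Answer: -40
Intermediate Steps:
C(T) = 2 - T
D(X, s) = 0
(5 + D(C(2), -2))*(-8) = (5 + 0)*(-8) = 5*(-8) = -40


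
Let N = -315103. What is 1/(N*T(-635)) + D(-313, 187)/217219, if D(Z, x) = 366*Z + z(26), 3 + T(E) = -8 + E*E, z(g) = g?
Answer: -14551741975639563/27598530019202198 ≈ -0.52727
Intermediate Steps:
T(E) = -11 + E² (T(E) = -3 + (-8 + E*E) = -3 + (-8 + E²) = -11 + E²)
D(Z, x) = 26 + 366*Z (D(Z, x) = 366*Z + 26 = 26 + 366*Z)
1/(N*T(-635)) + D(-313, 187)/217219 = 1/((-315103)*(-11 + (-635)²)) + (26 + 366*(-313))/217219 = -1/(315103*(-11 + 403225)) + (26 - 114558)*(1/217219) = -1/315103/403214 - 114532*1/217219 = -1/315103*1/403214 - 114532/217219 = -1/127053941042 - 114532/217219 = -14551741975639563/27598530019202198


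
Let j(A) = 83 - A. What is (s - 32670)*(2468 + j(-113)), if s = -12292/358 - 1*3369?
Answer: -17201786328/179 ≈ -9.6099e+7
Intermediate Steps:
s = -609197/179 (s = -12292*1/358 - 3369 = -6146/179 - 3369 = -609197/179 ≈ -3403.3)
(s - 32670)*(2468 + j(-113)) = (-609197/179 - 32670)*(2468 + (83 - 1*(-113))) = -6457127*(2468 + (83 + 113))/179 = -6457127*(2468 + 196)/179 = -6457127/179*2664 = -17201786328/179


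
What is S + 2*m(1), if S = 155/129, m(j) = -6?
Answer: -1393/129 ≈ -10.798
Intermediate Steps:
S = 155/129 (S = 155*(1/129) = 155/129 ≈ 1.2015)
S + 2*m(1) = 155/129 + 2*(-6) = 155/129 - 12 = -1393/129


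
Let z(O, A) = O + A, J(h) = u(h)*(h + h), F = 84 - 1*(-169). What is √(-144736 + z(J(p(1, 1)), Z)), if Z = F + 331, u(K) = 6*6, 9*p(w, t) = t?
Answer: 12*I*√1001 ≈ 379.66*I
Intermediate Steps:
p(w, t) = t/9
F = 253 (F = 84 + 169 = 253)
u(K) = 36
J(h) = 72*h (J(h) = 36*(h + h) = 36*(2*h) = 72*h)
Z = 584 (Z = 253 + 331 = 584)
z(O, A) = A + O
√(-144736 + z(J(p(1, 1)), Z)) = √(-144736 + (584 + 72*((⅑)*1))) = √(-144736 + (584 + 72*(⅑))) = √(-144736 + (584 + 8)) = √(-144736 + 592) = √(-144144) = 12*I*√1001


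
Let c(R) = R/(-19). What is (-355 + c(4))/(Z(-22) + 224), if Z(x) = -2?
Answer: -6749/4218 ≈ -1.6000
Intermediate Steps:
c(R) = -R/19 (c(R) = R*(-1/19) = -R/19)
(-355 + c(4))/(Z(-22) + 224) = (-355 - 1/19*4)/(-2 + 224) = (-355 - 4/19)/222 = -6749/19*1/222 = -6749/4218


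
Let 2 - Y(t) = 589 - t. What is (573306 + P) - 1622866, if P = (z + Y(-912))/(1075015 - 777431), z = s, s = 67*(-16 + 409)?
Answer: -19520764888/18599 ≈ -1.0496e+6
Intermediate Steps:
Y(t) = -587 + t (Y(t) = 2 - (589 - t) = 2 + (-589 + t) = -587 + t)
s = 26331 (s = 67*393 = 26331)
z = 26331
P = 1552/18599 (P = (26331 + (-587 - 912))/(1075015 - 777431) = (26331 - 1499)/297584 = 24832*(1/297584) = 1552/18599 ≈ 0.083445)
(573306 + P) - 1622866 = (573306 + 1552/18599) - 1622866 = 10662919846/18599 - 1622866 = -19520764888/18599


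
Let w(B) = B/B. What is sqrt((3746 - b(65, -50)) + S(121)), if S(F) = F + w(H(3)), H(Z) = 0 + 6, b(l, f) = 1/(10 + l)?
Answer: sqrt(870297)/15 ≈ 62.193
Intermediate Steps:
H(Z) = 6
w(B) = 1
S(F) = 1 + F (S(F) = F + 1 = 1 + F)
sqrt((3746 - b(65, -50)) + S(121)) = sqrt((3746 - 1/(10 + 65)) + (1 + 121)) = sqrt((3746 - 1/75) + 122) = sqrt(280949/75 + 122) = sqrt(290099/75) = sqrt(870297)/15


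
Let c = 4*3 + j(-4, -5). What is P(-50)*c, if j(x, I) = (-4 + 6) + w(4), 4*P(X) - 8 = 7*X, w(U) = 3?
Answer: -2907/2 ≈ -1453.5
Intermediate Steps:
P(X) = 2 + 7*X/4 (P(X) = 2 + (7*X)/4 = 2 + 7*X/4)
j(x, I) = 5 (j(x, I) = (-4 + 6) + 3 = 2 + 3 = 5)
c = 17 (c = 4*3 + 5 = 12 + 5 = 17)
P(-50)*c = (2 + (7/4)*(-50))*17 = (2 - 175/2)*17 = -171/2*17 = -2907/2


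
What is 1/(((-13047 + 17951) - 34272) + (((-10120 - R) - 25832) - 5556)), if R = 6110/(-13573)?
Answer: -13573/961993838 ≈ -1.4109e-5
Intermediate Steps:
R = -6110/13573 (R = 6110*(-1/13573) = -6110/13573 ≈ -0.45016)
1/(((-13047 + 17951) - 34272) + (((-10120 - R) - 25832) - 5556)) = 1/(((-13047 + 17951) - 34272) + (((-10120 - 1*(-6110/13573)) - 25832) - 5556)) = 1/((4904 - 34272) + (((-10120 + 6110/13573) - 25832) - 5556)) = 1/(-29368 + ((-137352650/13573 - 25832) - 5556)) = 1/(-29368 + (-487970386/13573 - 5556)) = 1/(-29368 - 563381974/13573) = 1/(-961993838/13573) = -13573/961993838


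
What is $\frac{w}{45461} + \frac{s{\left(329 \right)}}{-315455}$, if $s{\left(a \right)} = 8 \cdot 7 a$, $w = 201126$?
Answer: $\frac{8944089838}{2048699965} \approx 4.3657$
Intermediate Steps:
$s{\left(a \right)} = 56 a$
$\frac{w}{45461} + \frac{s{\left(329 \right)}}{-315455} = \frac{201126}{45461} + \frac{56 \cdot 329}{-315455} = 201126 \cdot \frac{1}{45461} + 18424 \left(- \frac{1}{315455}\right) = \frac{201126}{45461} - \frac{2632}{45065} = \frac{8944089838}{2048699965}$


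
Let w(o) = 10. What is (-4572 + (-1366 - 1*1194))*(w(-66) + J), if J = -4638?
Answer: 33006896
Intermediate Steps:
(-4572 + (-1366 - 1*1194))*(w(-66) + J) = (-4572 + (-1366 - 1*1194))*(10 - 4638) = (-4572 + (-1366 - 1194))*(-4628) = (-4572 - 2560)*(-4628) = -7132*(-4628) = 33006896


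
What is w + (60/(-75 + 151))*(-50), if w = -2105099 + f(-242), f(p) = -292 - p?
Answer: -39998581/19 ≈ -2.1052e+6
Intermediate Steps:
w = -2105149 (w = -2105099 + (-292 - 1*(-242)) = -2105099 + (-292 + 242) = -2105099 - 50 = -2105149)
w + (60/(-75 + 151))*(-50) = -2105149 + (60/(-75 + 151))*(-50) = -2105149 + (60/76)*(-50) = -2105149 + ((1/76)*60)*(-50) = -2105149 + (15/19)*(-50) = -2105149 - 750/19 = -39998581/19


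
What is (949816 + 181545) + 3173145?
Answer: 4304506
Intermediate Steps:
(949816 + 181545) + 3173145 = 1131361 + 3173145 = 4304506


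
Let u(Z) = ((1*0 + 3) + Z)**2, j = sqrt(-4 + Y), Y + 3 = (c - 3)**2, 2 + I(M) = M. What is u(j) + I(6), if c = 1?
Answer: 10 + 6*I*sqrt(3) ≈ 10.0 + 10.392*I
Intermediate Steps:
I(M) = -2 + M
Y = 1 (Y = -3 + (1 - 3)**2 = -3 + (-2)**2 = -3 + 4 = 1)
j = I*sqrt(3) (j = sqrt(-4 + 1) = sqrt(-3) = I*sqrt(3) ≈ 1.732*I)
u(Z) = (3 + Z)**2 (u(Z) = ((0 + 3) + Z)**2 = (3 + Z)**2)
u(j) + I(6) = (3 + I*sqrt(3))**2 + (-2 + 6) = (3 + I*sqrt(3))**2 + 4 = 4 + (3 + I*sqrt(3))**2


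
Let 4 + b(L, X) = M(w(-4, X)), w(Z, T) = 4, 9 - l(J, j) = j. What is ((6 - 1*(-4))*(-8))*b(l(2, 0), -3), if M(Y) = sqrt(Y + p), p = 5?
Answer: 80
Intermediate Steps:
l(J, j) = 9 - j
M(Y) = sqrt(5 + Y) (M(Y) = sqrt(Y + 5) = sqrt(5 + Y))
b(L, X) = -1 (b(L, X) = -4 + sqrt(5 + 4) = -4 + sqrt(9) = -4 + 3 = -1)
((6 - 1*(-4))*(-8))*b(l(2, 0), -3) = ((6 - 1*(-4))*(-8))*(-1) = ((6 + 4)*(-8))*(-1) = (10*(-8))*(-1) = -80*(-1) = 80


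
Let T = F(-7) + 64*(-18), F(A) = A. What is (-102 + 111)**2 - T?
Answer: 1240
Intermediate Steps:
T = -1159 (T = -7 + 64*(-18) = -7 - 1152 = -1159)
(-102 + 111)**2 - T = (-102 + 111)**2 - 1*(-1159) = 9**2 + 1159 = 81 + 1159 = 1240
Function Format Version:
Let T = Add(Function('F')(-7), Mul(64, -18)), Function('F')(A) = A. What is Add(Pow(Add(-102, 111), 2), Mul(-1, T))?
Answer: 1240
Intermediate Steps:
T = -1159 (T = Add(-7, Mul(64, -18)) = Add(-7, -1152) = -1159)
Add(Pow(Add(-102, 111), 2), Mul(-1, T)) = Add(Pow(Add(-102, 111), 2), Mul(-1, -1159)) = Add(Pow(9, 2), 1159) = Add(81, 1159) = 1240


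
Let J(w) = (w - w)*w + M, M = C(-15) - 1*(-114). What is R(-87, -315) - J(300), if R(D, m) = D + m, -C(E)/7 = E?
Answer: -621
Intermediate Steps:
C(E) = -7*E
M = 219 (M = -7*(-15) - 1*(-114) = 105 + 114 = 219)
J(w) = 219 (J(w) = (w - w)*w + 219 = 0*w + 219 = 0 + 219 = 219)
R(-87, -315) - J(300) = (-87 - 315) - 1*219 = -402 - 219 = -621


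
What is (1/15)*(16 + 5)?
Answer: 7/5 ≈ 1.4000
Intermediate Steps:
(1/15)*(16 + 5) = (1*(1/15))*21 = (1/15)*21 = 7/5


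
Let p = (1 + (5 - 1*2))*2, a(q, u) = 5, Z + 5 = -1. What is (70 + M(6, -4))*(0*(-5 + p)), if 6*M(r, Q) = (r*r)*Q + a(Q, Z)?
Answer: 0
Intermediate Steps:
Z = -6 (Z = -5 - 1 = -6)
p = 8 (p = (1 + (5 - 2))*2 = (1 + 3)*2 = 4*2 = 8)
M(r, Q) = ⅚ + Q*r²/6 (M(r, Q) = ((r*r)*Q + 5)/6 = (r²*Q + 5)/6 = (Q*r² + 5)/6 = (5 + Q*r²)/6 = ⅚ + Q*r²/6)
(70 + M(6, -4))*(0*(-5 + p)) = (70 + (⅚ + (⅙)*(-4)*6²))*(0*(-5 + 8)) = (70 + (⅚ + (⅙)*(-4)*36))*(0*3) = (70 + (⅚ - 24))*0 = (70 - 139/6)*0 = (281/6)*0 = 0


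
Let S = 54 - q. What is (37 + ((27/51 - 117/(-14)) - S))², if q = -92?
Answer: 567725929/56644 ≈ 10023.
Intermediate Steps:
S = 146 (S = 54 - 1*(-92) = 54 + 92 = 146)
(37 + ((27/51 - 117/(-14)) - S))² = (37 + ((27/51 - 117/(-14)) - 1*146))² = (37 + ((27*(1/51) - 117*(-1/14)) - 146))² = (37 + ((9/17 + 117/14) - 146))² = (37 + (2115/238 - 146))² = (37 - 32633/238)² = (-23827/238)² = 567725929/56644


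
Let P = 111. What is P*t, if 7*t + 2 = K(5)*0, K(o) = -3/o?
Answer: -222/7 ≈ -31.714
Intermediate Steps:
t = -2/7 (t = -2/7 + (-3/5*0)/7 = -2/7 + (1/7)*0 = -2/7 + 0 = -2/7 ≈ -0.28571)
P*t = 111*(-2/7) = -222/7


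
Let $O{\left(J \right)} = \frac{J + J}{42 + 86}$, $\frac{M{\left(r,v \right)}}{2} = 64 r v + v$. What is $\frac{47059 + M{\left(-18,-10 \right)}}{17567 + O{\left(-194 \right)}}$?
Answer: $\frac{2242528}{562047} \approx 3.9899$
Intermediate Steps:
$M{\left(r,v \right)} = 2 v + 128 r v$ ($M{\left(r,v \right)} = 2 \left(64 r v + v\right) = 2 \left(v + 64 r v\right) = 2 v + 128 r v$)
$O{\left(J \right)} = \frac{J}{64}$ ($O{\left(J \right)} = \frac{2 J}{128} = 2 J \frac{1}{128} = \frac{J}{64}$)
$\frac{47059 + M{\left(-18,-10 \right)}}{17567 + O{\left(-194 \right)}} = \frac{47059 + 2 \left(-10\right) \left(1 + 64 \left(-18\right)\right)}{17567 + \frac{1}{64} \left(-194\right)} = \frac{47059 + 2 \left(-10\right) \left(1 - 1152\right)}{17567 - \frac{97}{32}} = \frac{47059 + 2 \left(-10\right) \left(-1151\right)}{\frac{562047}{32}} = \left(47059 + 23020\right) \frac{32}{562047} = 70079 \cdot \frac{32}{562047} = \frac{2242528}{562047}$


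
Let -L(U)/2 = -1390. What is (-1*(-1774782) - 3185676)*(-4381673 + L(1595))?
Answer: 6178153860342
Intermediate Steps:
L(U) = 2780 (L(U) = -2*(-1390) = 2780)
(-1*(-1774782) - 3185676)*(-4381673 + L(1595)) = (-1*(-1774782) - 3185676)*(-4381673 + 2780) = (1774782 - 3185676)*(-4378893) = -1410894*(-4378893) = 6178153860342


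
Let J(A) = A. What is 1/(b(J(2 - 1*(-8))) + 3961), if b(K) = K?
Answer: 1/3971 ≈ 0.00025183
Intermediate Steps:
1/(b(J(2 - 1*(-8))) + 3961) = 1/((2 - 1*(-8)) + 3961) = 1/((2 + 8) + 3961) = 1/(10 + 3961) = 1/3971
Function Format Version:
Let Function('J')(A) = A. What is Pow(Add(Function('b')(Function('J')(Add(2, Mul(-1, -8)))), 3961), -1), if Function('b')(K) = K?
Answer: Rational(1, 3971) ≈ 0.00025183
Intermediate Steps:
Pow(Add(Function('b')(Function('J')(Add(2, Mul(-1, -8)))), 3961), -1) = Pow(Add(Add(2, Mul(-1, -8)), 3961), -1) = Pow(Add(Add(2, 8), 3961), -1) = Pow(Add(10, 3961), -1) = Pow(3971, -1) = Rational(1, 3971)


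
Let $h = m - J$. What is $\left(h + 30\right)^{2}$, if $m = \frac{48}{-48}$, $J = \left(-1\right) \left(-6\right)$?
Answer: $529$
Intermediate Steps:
$J = 6$
$m = -1$ ($m = 48 \left(- \frac{1}{48}\right) = -1$)
$h = -7$ ($h = -1 - 6 = -7$)
$\left(h + 30\right)^{2} = \left(-7 + 30\right)^{2} = 23^{2} = 529$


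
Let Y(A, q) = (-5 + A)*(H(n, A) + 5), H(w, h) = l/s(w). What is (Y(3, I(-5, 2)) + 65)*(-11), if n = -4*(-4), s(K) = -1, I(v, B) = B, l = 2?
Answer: -649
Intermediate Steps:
n = 16
H(w, h) = -2 (H(w, h) = 2/(-1) = 2*(-1) = -2)
Y(A, q) = -15 + 3*A (Y(A, q) = (-5 + A)*(-2 + 5) = (-5 + A)*3 = -15 + 3*A)
(Y(3, I(-5, 2)) + 65)*(-11) = ((-15 + 3*3) + 65)*(-11) = ((-15 + 9) + 65)*(-11) = (-6 + 65)*(-11) = 59*(-11) = -649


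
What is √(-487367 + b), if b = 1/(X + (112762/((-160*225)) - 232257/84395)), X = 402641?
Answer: I*√7293195479685531970552349765809967/122329406121901 ≈ 698.12*I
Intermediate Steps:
b = 303822000/122329406121901 (b = 1/(402641 + (112762/((-160*225)) - 232257/84395)) = 1/(402641 + (112762/(-36000) - 232257*1/84395)) = 1/(402641 + (112762*(-1/36000) - 232257/84395)) = 1/(402641 + (-56381/18000 - 232257/84395)) = 1/(402641 - 1787780099/303822000) = 1/(122329406121901/303822000) = 303822000/122329406121901 ≈ 2.4836e-6)
√(-487367 + b) = √(-487367 + 303822000/122329406121901) = √(-59619315673108702667/122329406121901) = I*√7293195479685531970552349765809967/122329406121901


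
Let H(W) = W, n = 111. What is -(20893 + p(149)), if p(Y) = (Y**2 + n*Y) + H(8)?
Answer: -59641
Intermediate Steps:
p(Y) = 8 + Y**2 + 111*Y (p(Y) = (Y**2 + 111*Y) + 8 = 8 + Y**2 + 111*Y)
-(20893 + p(149)) = -(20893 + (8 + 149**2 + 111*149)) = -(20893 + (8 + 22201 + 16539)) = -(20893 + 38748) = -1*59641 = -59641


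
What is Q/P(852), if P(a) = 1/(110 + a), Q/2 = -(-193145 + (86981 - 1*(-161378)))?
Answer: -106231736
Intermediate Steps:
Q = -110428 (Q = 2*(-(-193145 + (86981 - 1*(-161378)))) = 2*(-(-193145 + (86981 + 161378))) = 2*(-(-193145 + 248359)) = 2*(-1*55214) = 2*(-55214) = -110428)
Q/P(852) = -110428/(1/(110 + 852)) = -110428/(1/962) = -110428/1/962 = -110428*962 = -106231736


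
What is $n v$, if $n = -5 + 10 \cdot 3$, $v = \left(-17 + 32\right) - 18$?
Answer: $-75$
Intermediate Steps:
$v = -3$ ($v = 15 - 18 = -3$)
$n = 25$ ($n = -5 + 30 = 25$)
$n v = 25 \left(-3\right) = -75$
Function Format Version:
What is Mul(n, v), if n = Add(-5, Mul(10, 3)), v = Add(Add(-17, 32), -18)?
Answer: -75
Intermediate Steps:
v = -3 (v = Add(15, -18) = -3)
n = 25 (n = Add(-5, 30) = 25)
Mul(n, v) = Mul(25, -3) = -75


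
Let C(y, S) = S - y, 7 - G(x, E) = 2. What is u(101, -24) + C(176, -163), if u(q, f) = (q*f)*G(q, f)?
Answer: -12459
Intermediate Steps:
G(x, E) = 5 (G(x, E) = 7 - 1*2 = 7 - 2 = 5)
u(q, f) = 5*f*q (u(q, f) = (q*f)*5 = (f*q)*5 = 5*f*q)
u(101, -24) + C(176, -163) = 5*(-24)*101 + (-163 - 1*176) = -12120 + (-163 - 176) = -12120 - 339 = -12459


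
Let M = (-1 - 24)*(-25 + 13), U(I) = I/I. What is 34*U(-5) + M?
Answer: 334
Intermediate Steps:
U(I) = 1
M = 300 (M = -25*(-12) = 300)
34*U(-5) + M = 34*1 + 300 = 34 + 300 = 334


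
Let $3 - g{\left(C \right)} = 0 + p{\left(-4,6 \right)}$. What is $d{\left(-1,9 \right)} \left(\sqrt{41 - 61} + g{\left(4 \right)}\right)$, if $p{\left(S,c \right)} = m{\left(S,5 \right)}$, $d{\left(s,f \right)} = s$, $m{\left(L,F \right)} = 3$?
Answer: $- 2 i \sqrt{5} \approx - 4.4721 i$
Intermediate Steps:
$p{\left(S,c \right)} = 3$
$g{\left(C \right)} = 0$ ($g{\left(C \right)} = 3 - \left(0 + 3\right) = 3 - 3 = 0$)
$d{\left(-1,9 \right)} \left(\sqrt{41 - 61} + g{\left(4 \right)}\right) = - (\sqrt{41 - 61} + 0) = - (\sqrt{-20} + 0) = - (2 i \sqrt{5} + 0) = - 2 i \sqrt{5}$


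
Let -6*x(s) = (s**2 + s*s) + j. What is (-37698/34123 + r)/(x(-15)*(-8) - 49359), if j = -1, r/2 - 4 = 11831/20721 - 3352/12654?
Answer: -11194957539416/72711174941341869 ≈ -0.00015396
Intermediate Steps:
r = 376355606/43700589 (r = 8 + 2*(11831/20721 - 3352/12654) = 8 + 2*(11831*(1/20721) - 3352*1/12654) = 8 + 2*(11831/20721 - 1676/6327) = 8 + 2*(13375447/43700589) = 8 + 26750894/43700589 = 376355606/43700589 ≈ 8.6121)
x(s) = 1/6 - s**2/3 (x(s) = -((s**2 + s*s) - 1)/6 = -((s**2 + s**2) - 1)/6 = -(2*s**2 - 1)/6 = -(-1 + 2*s**2)/6 = 1/6 - s**2/3)
(-37698/34123 + r)/(x(-15)*(-8) - 49359) = (-37698/34123 + 376355606/43700589)/((1/6 - 1/3*(-15)**2)*(-8) - 49359) = (-37698*1/34123 + 376355606/43700589)/((1/6 - 1/3*225)*(-8) - 49359) = (-37698/34123 + 376355606/43700589)/((1/6 - 75)*(-8) - 49359) = 11194957539416/(1491195198447*(-449/6*(-8) - 49359)) = 11194957539416/(1491195198447*(1796/3 - 49359)) = 11194957539416/(1491195198447*(-146281/3)) = (11194957539416/1491195198447)*(-3/146281) = -11194957539416/72711174941341869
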